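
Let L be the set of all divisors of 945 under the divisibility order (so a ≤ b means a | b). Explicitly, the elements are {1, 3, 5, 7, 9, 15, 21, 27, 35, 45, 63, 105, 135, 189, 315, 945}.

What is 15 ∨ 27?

In the divisibility order, the join is the least common multiple: lcm(15, 27) = 135.

135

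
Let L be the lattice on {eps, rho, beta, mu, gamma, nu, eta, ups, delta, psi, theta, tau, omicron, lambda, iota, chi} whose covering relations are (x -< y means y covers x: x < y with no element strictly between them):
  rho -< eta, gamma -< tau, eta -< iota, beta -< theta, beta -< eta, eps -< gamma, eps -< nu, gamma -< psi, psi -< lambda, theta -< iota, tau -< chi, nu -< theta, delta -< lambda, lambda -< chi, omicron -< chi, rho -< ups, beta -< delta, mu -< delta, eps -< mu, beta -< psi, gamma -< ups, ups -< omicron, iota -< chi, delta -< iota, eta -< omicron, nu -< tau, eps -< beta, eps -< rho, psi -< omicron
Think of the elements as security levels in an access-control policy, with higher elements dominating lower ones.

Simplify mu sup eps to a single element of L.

mu ∨ eps = mu

mu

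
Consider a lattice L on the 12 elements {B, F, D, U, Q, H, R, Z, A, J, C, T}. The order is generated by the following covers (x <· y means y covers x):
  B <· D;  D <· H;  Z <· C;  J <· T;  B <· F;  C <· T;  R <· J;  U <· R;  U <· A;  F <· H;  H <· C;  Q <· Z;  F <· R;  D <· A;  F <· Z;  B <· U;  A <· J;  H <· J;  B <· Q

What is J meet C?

H

Common lower bounds of {J, C}: B, D, F, H.
The greatest among these is H.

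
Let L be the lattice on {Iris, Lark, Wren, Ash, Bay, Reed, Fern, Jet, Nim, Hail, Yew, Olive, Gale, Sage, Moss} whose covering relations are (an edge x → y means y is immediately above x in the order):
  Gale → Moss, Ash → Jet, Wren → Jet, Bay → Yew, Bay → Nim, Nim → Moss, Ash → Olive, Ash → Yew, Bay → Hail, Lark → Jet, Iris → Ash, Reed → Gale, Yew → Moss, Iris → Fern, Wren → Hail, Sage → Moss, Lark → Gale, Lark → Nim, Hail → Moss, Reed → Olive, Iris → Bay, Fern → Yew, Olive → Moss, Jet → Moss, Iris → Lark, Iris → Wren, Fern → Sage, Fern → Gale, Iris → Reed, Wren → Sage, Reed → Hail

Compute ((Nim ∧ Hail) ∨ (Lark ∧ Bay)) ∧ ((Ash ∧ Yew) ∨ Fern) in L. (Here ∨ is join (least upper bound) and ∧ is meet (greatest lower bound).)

Nim ∧ Hail = Bay
Lark ∧ Bay = Iris
Bay ∨ Iris = Bay
Ash ∧ Yew = Ash
Ash ∨ Fern = Yew
Bay ∧ Yew = Bay

Bay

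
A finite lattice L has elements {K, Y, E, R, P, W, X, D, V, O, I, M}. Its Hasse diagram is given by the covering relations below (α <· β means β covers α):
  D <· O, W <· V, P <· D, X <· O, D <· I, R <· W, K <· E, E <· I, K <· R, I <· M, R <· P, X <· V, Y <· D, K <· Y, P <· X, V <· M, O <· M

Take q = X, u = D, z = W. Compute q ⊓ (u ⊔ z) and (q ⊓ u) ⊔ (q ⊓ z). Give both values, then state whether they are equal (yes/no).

u ⊔ z = M, so q ⊓ (u ⊔ z) = X ⊓ M = X.
q ⊓ u = P and q ⊓ z = R, so (q ⊓ u) ⊔ (q ⊓ z) = P ⊔ R = P.
Equal: no.

X; P; no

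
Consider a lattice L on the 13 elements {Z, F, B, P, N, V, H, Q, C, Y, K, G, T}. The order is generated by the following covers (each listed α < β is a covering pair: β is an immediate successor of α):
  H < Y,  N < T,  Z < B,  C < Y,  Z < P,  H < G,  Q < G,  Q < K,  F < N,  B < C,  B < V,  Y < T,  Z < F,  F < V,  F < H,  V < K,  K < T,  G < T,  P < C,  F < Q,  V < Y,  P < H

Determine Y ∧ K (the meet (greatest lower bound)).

V

Common lower bounds of {Y, K}: B, F, V, Z.
The greatest among these is V.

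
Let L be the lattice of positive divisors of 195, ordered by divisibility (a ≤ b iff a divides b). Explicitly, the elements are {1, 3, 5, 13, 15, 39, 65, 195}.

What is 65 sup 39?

195

In the divisibility order, the join is the least common multiple: lcm(65, 39) = 195.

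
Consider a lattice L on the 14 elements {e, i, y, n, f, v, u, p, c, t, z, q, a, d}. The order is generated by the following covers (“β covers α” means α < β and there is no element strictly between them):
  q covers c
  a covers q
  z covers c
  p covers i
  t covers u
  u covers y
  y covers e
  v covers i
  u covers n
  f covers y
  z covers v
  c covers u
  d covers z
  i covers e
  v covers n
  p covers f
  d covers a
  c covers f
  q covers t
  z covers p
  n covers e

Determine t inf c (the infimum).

u

Common lower bounds of {t, c}: e, n, u, y.
The greatest among these is u.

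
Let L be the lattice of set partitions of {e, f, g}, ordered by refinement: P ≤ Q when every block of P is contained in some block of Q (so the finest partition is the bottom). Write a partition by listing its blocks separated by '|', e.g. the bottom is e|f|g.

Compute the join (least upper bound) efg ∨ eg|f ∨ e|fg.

The join of efg, eg|f, e|fg merges any blocks that overlap across the partitions, giving efg.

efg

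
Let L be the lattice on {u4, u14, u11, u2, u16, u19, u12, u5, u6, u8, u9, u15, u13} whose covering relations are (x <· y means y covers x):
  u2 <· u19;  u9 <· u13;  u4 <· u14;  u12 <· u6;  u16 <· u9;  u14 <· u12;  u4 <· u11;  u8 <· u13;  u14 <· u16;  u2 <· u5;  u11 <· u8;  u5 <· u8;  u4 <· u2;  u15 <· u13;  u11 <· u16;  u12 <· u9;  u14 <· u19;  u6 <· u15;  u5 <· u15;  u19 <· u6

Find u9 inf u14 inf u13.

u14

Common lower bounds of {u9, u14, u13}: u14, u4.
The greatest among these is u14.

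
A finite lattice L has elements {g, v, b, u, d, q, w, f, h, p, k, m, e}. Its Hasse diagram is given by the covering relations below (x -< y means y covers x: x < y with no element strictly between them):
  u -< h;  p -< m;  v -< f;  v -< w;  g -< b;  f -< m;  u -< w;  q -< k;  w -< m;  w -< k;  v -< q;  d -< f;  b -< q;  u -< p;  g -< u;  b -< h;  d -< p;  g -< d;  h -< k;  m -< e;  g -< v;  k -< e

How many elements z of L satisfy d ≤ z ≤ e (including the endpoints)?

The interval [d, e] = {d, e, f, m, p}, which has 5 elements.

5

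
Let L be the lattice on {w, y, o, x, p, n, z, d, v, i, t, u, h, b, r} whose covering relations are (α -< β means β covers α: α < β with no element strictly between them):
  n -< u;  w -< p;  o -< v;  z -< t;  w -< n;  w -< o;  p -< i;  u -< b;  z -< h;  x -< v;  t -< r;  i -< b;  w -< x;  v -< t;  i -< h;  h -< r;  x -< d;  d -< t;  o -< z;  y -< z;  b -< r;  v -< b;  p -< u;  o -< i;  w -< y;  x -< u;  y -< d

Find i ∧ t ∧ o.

Common lower bounds of {i, t, o}: o, w.
The greatest among these is o.

o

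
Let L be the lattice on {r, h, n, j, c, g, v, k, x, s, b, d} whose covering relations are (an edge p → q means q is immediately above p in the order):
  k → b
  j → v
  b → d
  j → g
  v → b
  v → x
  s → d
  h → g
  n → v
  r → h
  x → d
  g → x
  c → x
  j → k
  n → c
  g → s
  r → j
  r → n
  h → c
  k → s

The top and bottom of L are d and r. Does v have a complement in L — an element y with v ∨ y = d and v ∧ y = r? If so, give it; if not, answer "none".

For every candidate y, either v ∨ y ≠ d or v ∧ y ≠ r; no complement exists.

none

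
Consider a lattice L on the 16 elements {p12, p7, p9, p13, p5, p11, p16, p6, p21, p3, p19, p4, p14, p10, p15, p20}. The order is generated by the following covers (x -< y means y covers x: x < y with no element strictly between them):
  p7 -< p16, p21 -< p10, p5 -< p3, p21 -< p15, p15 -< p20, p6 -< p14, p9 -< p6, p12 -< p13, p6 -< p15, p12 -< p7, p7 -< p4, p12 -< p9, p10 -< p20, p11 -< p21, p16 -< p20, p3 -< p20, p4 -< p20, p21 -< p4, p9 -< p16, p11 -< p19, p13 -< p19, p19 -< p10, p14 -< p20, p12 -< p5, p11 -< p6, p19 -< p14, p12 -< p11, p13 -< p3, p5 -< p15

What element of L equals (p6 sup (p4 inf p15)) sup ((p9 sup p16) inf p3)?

p15

p4 ∧ p15 = p21
p6 ∨ p21 = p15
p9 ∨ p16 = p16
p16 ∧ p3 = p12
p15 ∨ p12 = p15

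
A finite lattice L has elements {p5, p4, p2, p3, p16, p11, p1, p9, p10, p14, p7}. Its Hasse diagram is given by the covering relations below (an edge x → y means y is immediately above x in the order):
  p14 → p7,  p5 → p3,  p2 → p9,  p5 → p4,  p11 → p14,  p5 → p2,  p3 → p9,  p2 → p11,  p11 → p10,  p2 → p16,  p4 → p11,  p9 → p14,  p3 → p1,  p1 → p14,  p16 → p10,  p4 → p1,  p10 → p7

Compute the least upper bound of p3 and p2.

p9

Common upper bounds of {p3, p2}: p14, p7, p9.
The least among these is p9.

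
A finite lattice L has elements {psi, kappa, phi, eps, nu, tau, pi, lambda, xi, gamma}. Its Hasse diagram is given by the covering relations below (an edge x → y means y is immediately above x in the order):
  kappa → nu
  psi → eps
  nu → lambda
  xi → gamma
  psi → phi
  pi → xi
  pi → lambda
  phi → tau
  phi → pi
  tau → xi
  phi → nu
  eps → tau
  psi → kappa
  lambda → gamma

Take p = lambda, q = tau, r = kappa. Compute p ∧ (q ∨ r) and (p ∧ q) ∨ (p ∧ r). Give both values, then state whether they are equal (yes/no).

q ∨ r = gamma, so p ∧ (q ∨ r) = lambda ∧ gamma = lambda.
p ∧ q = phi and p ∧ r = kappa, so (p ∧ q) ∨ (p ∧ r) = phi ∨ kappa = nu.
Equal: no.

lambda; nu; no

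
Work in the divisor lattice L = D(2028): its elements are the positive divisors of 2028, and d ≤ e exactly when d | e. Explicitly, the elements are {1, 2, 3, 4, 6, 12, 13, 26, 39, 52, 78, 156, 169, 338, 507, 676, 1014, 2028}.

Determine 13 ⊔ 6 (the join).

Common upper bounds of {13, 6}: 1014, 156, 2028, 78.
The least among these is 78.

78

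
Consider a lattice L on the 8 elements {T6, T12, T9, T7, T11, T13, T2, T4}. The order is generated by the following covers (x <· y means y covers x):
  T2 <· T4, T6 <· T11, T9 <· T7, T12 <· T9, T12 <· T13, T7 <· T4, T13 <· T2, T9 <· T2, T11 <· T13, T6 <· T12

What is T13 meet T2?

T13

Common lower bounds of {T13, T2}: T11, T12, T13, T6.
The greatest among these is T13.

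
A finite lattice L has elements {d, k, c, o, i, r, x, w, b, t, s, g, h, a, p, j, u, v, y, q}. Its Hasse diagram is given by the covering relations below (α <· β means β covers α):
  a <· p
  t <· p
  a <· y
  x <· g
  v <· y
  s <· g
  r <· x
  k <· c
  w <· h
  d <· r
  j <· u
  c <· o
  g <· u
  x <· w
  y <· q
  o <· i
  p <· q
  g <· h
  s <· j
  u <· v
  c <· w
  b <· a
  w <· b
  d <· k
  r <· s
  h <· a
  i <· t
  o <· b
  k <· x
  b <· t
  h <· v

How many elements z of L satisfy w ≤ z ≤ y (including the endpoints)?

The interval [w, y] = {a, b, h, v, w, y}, which has 6 elements.

6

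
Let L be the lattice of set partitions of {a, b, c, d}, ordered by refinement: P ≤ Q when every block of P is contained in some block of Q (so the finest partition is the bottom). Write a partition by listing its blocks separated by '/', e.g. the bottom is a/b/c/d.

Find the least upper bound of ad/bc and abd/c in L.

The join of ad/bc and abd/c merges any blocks that overlap across the partitions, giving abcd.

abcd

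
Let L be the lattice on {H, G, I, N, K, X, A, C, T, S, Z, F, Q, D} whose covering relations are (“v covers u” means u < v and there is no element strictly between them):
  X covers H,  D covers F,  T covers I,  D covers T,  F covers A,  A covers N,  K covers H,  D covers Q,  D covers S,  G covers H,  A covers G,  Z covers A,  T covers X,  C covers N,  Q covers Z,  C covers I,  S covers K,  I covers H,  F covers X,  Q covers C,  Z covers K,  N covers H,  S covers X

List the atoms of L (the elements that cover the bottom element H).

G, I, K, N, X

The atoms are exactly the elements that cover H: G, I, K, N, X.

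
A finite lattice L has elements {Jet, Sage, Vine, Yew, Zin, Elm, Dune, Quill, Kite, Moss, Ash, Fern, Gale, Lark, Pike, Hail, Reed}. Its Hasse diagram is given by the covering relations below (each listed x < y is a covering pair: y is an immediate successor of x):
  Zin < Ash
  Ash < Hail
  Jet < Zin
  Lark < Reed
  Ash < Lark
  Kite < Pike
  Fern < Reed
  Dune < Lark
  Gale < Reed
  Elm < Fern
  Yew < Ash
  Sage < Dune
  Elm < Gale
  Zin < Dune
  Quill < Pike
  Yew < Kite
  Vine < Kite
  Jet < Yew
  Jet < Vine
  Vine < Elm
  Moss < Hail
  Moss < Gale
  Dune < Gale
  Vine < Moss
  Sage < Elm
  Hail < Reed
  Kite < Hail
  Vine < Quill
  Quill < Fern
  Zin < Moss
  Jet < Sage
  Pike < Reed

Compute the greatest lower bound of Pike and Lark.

Common lower bounds of {Pike, Lark}: Jet, Yew.
The greatest among these is Yew.

Yew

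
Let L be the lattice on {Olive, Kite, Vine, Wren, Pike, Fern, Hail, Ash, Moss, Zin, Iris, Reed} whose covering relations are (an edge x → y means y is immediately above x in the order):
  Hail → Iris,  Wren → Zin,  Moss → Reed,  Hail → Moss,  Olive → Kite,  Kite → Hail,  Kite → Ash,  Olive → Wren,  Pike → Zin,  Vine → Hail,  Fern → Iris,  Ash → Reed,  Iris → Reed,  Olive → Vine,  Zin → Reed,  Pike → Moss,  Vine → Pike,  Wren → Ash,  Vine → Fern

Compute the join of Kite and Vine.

Hail

Common upper bounds of {Kite, Vine}: Hail, Iris, Moss, Reed.
The least among these is Hail.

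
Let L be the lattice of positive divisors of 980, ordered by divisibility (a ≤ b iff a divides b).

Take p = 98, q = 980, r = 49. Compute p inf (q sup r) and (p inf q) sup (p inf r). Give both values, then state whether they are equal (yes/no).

q sup r = 980, so p inf (q sup r) = 98 inf 980 = 98.
p inf q = 98 and p inf r = 49, so (p inf q) sup (p inf r) = 98 sup 49 = 98.
Equal: yes.

98; 98; yes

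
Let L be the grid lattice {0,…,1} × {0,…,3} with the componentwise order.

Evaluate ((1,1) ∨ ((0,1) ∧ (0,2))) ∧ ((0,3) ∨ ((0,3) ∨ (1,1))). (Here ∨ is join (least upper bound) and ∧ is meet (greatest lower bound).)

(1,1)

(0,1) ∧ (0,2) = (0,1)
(1,1) ∨ (0,1) = (1,1)
(0,3) ∨ (1,1) = (1,3)
(0,3) ∨ (1,3) = (1,3)
(1,1) ∧ (1,3) = (1,1)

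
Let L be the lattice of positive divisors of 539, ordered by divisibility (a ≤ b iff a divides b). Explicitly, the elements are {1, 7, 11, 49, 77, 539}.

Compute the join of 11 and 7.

77

In the divisibility order, the join is the least common multiple: lcm(11, 7) = 77.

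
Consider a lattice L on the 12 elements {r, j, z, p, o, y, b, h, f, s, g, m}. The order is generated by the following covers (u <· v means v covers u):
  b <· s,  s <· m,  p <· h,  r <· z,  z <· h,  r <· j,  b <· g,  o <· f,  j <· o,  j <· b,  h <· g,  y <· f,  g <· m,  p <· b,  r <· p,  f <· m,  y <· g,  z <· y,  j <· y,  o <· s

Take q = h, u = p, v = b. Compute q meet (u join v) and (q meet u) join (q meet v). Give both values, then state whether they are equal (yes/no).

u join v = b, so q meet (u join v) = h meet b = p.
q meet u = p and q meet v = p, so (q meet u) join (q meet v) = p join p = p.
Equal: yes.

p; p; yes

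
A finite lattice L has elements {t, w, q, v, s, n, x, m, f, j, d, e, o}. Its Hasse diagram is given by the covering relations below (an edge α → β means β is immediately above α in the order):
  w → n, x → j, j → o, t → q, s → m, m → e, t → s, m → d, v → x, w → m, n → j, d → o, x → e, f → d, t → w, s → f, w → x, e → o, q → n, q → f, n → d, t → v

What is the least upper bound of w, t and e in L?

e

Common upper bounds of {w, t, e}: e, o.
The least among these is e.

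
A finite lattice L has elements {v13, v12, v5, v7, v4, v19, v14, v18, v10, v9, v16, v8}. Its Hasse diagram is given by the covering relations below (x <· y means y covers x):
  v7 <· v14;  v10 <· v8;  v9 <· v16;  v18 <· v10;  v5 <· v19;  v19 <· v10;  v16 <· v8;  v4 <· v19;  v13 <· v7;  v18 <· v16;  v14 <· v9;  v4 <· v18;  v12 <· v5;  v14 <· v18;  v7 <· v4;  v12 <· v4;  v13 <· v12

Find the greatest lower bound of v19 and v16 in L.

Common lower bounds of {v19, v16}: v12, v13, v4, v7.
The greatest among these is v4.

v4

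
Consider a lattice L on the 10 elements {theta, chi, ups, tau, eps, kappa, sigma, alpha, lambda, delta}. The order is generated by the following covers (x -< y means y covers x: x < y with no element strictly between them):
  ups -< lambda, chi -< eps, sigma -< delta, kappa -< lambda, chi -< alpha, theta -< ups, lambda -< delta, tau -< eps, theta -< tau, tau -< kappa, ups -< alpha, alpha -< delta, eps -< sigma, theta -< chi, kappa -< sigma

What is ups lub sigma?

Common upper bounds of {ups, sigma}: delta.
The least among these is delta.

delta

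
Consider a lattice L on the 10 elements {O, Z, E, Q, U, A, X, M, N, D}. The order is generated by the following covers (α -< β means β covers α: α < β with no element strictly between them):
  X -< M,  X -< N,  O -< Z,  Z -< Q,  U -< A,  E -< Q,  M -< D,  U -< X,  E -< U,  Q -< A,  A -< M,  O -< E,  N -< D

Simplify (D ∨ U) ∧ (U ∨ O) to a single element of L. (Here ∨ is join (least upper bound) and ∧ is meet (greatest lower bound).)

D ∨ U = D
U ∨ O = U
D ∧ U = U

U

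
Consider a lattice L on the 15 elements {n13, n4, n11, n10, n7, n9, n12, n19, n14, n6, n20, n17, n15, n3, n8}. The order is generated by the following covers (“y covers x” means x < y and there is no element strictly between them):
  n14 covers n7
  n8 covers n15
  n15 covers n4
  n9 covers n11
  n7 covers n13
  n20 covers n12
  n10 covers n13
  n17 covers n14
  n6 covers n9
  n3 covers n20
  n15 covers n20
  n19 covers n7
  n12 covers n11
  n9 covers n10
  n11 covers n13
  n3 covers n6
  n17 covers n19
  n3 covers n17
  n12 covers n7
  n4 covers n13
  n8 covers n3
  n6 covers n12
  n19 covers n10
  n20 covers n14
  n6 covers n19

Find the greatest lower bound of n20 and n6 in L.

Common lower bounds of {n20, n6}: n11, n12, n13, n7.
The greatest among these is n12.

n12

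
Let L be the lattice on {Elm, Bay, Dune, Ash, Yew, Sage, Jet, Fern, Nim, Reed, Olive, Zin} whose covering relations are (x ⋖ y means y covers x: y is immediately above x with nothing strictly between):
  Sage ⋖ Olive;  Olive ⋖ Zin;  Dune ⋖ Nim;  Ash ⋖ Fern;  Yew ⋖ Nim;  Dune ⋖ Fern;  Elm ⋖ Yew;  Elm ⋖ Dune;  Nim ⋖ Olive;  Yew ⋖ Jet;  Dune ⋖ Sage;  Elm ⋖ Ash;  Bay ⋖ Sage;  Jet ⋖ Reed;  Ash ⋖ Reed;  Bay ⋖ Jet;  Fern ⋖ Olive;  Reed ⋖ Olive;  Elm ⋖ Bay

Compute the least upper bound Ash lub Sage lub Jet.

Common upper bounds of {Ash, Sage, Jet}: Olive, Zin.
The least among these is Olive.

Olive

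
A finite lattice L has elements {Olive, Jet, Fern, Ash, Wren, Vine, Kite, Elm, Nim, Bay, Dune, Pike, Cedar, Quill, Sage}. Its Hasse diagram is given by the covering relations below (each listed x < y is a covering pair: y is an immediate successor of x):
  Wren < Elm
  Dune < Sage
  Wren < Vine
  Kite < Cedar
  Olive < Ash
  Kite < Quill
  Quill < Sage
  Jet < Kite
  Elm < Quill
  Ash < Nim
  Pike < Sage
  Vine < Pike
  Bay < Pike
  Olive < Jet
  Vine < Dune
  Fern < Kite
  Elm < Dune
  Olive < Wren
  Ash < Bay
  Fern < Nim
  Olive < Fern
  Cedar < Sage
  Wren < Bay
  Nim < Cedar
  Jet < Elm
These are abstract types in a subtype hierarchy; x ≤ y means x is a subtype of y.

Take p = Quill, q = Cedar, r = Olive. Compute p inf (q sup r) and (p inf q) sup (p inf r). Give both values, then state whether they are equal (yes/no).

Kite; Kite; yes

q sup r = Cedar, so p inf (q sup r) = Quill inf Cedar = Kite.
p inf q = Kite and p inf r = Olive, so (p inf q) sup (p inf r) = Kite sup Olive = Kite.
Equal: yes.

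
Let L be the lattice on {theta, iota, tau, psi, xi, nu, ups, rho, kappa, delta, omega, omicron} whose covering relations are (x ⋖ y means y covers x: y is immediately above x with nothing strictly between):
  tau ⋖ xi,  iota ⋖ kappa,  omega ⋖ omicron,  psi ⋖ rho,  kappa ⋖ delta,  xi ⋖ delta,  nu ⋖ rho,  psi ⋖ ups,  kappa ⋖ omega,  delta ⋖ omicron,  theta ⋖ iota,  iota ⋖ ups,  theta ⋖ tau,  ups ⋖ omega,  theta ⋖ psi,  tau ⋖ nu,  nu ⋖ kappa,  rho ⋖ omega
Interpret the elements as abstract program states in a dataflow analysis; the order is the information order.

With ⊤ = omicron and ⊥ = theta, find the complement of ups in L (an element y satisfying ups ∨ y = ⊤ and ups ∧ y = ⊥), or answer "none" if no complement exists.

xi

Need y with ups ∨ y = omicron and ups ∧ y = theta.
Checking each element gives: xi.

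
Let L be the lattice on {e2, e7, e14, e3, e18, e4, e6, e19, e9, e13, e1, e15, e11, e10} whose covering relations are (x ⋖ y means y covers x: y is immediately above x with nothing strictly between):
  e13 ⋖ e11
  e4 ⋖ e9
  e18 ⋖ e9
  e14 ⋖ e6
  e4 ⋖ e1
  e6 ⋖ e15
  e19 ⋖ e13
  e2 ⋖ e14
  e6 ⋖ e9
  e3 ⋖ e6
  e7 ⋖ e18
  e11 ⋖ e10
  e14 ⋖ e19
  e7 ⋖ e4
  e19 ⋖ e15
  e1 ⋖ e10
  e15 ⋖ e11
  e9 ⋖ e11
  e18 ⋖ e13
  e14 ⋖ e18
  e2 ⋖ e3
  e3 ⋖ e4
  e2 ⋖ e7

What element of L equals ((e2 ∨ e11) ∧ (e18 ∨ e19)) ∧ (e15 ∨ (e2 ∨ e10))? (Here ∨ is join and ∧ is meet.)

e2 ∨ e11 = e11
e18 ∨ e19 = e13
e11 ∧ e13 = e13
e2 ∨ e10 = e10
e15 ∨ e10 = e10
e13 ∧ e10 = e13

e13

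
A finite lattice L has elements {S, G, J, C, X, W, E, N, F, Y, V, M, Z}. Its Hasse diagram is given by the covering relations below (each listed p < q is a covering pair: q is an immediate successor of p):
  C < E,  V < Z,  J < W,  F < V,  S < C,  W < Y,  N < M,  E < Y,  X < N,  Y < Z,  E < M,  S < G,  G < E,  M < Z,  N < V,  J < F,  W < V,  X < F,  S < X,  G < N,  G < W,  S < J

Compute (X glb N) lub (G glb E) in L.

N

X ∧ N = X
G ∧ E = G
X ∨ G = N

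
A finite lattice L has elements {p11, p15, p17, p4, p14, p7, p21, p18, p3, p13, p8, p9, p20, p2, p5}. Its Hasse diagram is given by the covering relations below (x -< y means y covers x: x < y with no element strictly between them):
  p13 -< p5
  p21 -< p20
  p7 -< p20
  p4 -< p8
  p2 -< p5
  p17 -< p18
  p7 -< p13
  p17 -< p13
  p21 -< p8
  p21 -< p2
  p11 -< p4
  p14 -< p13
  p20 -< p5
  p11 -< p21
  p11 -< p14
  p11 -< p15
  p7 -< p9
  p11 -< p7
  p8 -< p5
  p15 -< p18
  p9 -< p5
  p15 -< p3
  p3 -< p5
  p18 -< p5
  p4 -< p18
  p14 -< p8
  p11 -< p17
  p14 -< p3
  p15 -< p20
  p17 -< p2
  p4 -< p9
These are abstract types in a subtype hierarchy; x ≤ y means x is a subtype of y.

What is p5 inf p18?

Common lower bounds of {p5, p18}: p11, p15, p17, p18, p4.
The greatest among these is p18.

p18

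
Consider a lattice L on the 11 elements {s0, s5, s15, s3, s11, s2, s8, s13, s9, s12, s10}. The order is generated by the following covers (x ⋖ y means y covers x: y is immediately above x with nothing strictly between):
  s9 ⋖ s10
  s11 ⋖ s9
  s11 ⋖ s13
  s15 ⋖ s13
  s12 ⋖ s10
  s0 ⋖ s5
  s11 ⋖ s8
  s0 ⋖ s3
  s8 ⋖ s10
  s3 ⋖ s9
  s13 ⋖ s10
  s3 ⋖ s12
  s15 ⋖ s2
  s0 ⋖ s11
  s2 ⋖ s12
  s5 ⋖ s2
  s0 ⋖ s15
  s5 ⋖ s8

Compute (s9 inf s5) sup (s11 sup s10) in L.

s10

s9 ∧ s5 = s0
s11 ∨ s10 = s10
s0 ∨ s10 = s10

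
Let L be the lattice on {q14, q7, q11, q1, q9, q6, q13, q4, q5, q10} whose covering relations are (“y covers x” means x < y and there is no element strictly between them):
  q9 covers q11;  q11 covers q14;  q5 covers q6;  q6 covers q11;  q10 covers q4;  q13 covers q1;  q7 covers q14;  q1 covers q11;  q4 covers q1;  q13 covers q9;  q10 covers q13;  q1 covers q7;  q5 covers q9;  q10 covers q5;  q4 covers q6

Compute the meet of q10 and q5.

Common lower bounds of {q10, q5}: q11, q14, q5, q6, q9.
The greatest among these is q5.

q5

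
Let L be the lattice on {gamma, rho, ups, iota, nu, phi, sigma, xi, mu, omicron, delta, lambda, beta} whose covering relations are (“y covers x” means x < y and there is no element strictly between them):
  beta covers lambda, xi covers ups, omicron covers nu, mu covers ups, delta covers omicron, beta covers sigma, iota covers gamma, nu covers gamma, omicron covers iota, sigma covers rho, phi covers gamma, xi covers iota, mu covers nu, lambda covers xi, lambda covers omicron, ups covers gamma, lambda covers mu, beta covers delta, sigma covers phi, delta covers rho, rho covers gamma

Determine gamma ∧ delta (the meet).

Common lower bounds of {gamma, delta}: gamma.
The greatest among these is gamma.

gamma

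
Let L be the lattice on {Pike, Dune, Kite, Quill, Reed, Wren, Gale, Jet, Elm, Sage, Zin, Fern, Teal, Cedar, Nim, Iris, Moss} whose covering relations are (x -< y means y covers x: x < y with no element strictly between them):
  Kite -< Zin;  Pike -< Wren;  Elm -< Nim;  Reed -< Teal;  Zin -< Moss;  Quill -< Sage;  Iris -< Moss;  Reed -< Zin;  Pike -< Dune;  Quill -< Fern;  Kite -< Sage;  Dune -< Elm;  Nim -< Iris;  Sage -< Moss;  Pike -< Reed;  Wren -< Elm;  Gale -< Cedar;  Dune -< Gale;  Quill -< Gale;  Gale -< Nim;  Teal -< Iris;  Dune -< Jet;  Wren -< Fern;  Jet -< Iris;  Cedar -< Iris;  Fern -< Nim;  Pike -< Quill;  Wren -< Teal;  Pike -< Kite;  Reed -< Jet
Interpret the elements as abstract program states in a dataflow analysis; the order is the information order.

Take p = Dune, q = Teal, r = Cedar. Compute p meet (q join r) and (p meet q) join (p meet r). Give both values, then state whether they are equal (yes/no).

q join r = Iris, so p meet (q join r) = Dune meet Iris = Dune.
p meet q = Pike and p meet r = Dune, so (p meet q) join (p meet r) = Pike join Dune = Dune.
Equal: yes.

Dune; Dune; yes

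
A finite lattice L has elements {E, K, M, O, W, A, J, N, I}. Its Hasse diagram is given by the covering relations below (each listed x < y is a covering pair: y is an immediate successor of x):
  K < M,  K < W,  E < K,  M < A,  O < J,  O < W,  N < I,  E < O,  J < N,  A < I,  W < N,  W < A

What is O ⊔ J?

J

Common upper bounds of {O, J}: I, J, N.
The least among these is J.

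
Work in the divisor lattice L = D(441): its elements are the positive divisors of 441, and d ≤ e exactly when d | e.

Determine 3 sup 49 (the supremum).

Common upper bounds of {3, 49}: 147, 441.
The least among these is 147.

147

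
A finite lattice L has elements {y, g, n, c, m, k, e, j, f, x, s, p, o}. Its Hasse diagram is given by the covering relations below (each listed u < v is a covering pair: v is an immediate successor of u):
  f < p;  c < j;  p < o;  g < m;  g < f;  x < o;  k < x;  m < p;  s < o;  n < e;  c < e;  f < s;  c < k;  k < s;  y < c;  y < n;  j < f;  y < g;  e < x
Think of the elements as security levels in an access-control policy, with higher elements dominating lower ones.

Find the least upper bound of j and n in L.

Common upper bounds of {j, n}: o.
The least among these is o.

o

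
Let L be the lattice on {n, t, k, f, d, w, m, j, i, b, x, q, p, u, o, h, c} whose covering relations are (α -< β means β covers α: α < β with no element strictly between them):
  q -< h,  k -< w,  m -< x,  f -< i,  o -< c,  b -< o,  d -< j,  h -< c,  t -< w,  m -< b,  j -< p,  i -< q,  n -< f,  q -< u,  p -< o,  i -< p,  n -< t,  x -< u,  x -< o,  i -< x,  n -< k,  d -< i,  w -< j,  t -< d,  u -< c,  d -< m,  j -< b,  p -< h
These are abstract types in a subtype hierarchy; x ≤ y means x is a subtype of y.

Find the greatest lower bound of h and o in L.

p

Common lower bounds of {h, o}: d, f, i, j, k, n, p, t, w.
The greatest among these is p.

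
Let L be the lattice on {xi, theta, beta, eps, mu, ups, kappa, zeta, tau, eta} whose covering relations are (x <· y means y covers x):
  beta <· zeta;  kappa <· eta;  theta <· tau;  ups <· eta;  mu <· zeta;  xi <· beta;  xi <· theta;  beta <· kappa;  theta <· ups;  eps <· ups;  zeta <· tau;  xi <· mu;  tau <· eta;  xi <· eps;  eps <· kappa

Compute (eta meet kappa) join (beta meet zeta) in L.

kappa

eta ∧ kappa = kappa
beta ∧ zeta = beta
kappa ∨ beta = kappa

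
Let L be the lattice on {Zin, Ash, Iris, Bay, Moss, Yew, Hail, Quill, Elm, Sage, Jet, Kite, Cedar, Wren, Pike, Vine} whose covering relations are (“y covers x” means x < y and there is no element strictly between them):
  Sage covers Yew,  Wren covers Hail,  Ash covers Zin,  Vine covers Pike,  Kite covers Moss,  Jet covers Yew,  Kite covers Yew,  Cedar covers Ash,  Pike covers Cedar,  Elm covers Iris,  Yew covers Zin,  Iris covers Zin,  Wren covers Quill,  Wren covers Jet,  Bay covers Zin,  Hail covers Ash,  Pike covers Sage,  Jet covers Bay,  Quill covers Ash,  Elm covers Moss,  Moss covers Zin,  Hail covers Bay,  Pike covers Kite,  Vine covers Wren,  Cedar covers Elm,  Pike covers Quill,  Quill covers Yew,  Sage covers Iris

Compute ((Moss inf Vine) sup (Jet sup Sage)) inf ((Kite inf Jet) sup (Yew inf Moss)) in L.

Yew

Moss ∧ Vine = Moss
Jet ∨ Sage = Vine
Moss ∨ Vine = Vine
Kite ∧ Jet = Yew
Yew ∧ Moss = Zin
Yew ∨ Zin = Yew
Vine ∧ Yew = Yew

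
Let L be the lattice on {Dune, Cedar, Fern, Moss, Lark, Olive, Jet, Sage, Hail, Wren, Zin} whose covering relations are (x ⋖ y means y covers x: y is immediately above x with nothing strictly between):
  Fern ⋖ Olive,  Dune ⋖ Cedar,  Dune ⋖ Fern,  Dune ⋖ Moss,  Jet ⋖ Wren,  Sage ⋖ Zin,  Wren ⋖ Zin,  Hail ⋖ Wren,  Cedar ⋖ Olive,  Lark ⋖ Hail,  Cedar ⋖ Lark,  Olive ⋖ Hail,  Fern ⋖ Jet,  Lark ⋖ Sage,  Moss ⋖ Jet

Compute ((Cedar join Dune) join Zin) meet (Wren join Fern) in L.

Wren

Cedar ∨ Dune = Cedar
Cedar ∨ Zin = Zin
Wren ∨ Fern = Wren
Zin ∧ Wren = Wren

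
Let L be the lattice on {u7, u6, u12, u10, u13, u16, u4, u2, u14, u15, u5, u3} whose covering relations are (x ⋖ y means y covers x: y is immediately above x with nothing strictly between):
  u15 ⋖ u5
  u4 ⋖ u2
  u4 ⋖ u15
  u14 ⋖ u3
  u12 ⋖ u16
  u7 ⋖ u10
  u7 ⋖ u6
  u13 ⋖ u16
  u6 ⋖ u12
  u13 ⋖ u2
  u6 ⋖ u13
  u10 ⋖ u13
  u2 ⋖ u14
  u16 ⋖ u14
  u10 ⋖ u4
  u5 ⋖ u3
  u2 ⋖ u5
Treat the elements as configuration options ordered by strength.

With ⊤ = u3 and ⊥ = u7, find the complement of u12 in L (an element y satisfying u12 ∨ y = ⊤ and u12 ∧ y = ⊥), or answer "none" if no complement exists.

Need y with u12 ∨ y = u3 and u12 ∧ y = u7.
Checking each element gives: u15.

u15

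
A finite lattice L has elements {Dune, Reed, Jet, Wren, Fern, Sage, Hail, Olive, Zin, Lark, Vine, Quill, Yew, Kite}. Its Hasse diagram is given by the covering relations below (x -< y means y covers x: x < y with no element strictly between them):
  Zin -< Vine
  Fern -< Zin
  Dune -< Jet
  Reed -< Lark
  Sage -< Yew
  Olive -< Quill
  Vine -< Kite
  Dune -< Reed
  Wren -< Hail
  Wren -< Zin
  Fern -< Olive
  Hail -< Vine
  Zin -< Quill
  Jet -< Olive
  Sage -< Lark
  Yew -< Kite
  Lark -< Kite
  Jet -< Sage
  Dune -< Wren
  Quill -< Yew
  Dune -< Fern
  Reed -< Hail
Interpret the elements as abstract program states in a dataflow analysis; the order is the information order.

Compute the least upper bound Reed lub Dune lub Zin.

Vine

Common upper bounds of {Reed, Dune, Zin}: Kite, Vine.
The least among these is Vine.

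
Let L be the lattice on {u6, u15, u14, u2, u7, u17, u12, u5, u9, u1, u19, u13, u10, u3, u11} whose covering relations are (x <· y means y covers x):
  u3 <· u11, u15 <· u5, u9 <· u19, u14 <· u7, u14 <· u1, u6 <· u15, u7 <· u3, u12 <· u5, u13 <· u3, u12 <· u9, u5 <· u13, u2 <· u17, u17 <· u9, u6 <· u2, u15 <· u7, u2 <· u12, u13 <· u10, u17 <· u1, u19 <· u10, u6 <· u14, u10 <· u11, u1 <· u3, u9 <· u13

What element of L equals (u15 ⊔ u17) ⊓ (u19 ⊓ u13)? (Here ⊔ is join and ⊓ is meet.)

u15 ∨ u17 = u13
u19 ∧ u13 = u9
u13 ∧ u9 = u9

u9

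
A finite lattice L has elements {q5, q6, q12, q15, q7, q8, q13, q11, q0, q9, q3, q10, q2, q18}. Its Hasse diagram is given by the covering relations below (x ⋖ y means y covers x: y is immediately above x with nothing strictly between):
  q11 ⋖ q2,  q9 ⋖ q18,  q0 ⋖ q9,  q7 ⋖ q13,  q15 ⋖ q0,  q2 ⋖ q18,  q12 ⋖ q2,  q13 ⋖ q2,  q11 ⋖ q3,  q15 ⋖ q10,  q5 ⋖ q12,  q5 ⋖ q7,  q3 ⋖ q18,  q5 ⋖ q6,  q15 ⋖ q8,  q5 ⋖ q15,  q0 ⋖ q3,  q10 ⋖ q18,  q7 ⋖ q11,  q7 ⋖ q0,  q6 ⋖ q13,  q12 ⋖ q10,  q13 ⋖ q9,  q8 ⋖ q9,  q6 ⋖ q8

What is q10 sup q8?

q18

Common upper bounds of {q10, q8}: q18.
The least among these is q18.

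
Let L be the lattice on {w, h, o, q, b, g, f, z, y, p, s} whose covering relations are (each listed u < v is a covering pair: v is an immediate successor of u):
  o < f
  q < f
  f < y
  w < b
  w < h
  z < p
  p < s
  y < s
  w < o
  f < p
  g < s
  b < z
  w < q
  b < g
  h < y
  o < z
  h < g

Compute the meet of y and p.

f

Common lower bounds of {y, p}: f, o, q, w.
The greatest among these is f.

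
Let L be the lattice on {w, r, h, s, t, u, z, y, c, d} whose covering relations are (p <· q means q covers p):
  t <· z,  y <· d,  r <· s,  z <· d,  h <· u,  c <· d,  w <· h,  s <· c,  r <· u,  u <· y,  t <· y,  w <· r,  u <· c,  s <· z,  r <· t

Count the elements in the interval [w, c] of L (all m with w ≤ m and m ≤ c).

The interval [w, c] = {c, h, r, s, u, w}, which has 6 elements.

6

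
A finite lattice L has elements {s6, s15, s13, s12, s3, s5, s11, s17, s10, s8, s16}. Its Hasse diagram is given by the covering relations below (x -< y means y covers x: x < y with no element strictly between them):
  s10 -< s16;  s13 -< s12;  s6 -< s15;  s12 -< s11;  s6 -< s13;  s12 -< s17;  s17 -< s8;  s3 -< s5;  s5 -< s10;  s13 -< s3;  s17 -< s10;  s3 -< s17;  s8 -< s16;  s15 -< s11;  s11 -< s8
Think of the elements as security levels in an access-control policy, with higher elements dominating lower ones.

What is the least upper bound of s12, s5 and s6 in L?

s10

Common upper bounds of {s12, s5, s6}: s10, s16.
The least among these is s10.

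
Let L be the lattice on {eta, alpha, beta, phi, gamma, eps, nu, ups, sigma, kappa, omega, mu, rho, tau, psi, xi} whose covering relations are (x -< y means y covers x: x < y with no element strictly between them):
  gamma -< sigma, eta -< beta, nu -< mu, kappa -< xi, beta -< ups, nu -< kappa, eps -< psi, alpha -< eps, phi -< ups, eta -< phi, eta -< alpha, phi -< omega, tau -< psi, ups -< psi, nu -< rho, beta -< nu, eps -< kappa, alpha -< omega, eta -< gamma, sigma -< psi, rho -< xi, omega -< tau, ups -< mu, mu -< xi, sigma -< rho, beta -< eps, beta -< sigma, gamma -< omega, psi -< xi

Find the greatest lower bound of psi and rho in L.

Common lower bounds of {psi, rho}: beta, eta, gamma, sigma.
The greatest among these is sigma.

sigma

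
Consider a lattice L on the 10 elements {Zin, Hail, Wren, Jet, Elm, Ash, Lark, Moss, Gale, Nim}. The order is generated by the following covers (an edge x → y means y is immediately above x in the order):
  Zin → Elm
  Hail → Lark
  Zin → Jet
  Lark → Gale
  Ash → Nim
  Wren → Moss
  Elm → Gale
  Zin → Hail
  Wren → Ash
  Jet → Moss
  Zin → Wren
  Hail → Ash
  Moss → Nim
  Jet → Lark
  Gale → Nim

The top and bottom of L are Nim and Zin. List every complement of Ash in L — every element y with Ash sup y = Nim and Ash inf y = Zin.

Need y with Ash ∨ y = Nim and Ash ∧ y = Zin.
Checking each element gives: Elm, Jet.

Elm, Jet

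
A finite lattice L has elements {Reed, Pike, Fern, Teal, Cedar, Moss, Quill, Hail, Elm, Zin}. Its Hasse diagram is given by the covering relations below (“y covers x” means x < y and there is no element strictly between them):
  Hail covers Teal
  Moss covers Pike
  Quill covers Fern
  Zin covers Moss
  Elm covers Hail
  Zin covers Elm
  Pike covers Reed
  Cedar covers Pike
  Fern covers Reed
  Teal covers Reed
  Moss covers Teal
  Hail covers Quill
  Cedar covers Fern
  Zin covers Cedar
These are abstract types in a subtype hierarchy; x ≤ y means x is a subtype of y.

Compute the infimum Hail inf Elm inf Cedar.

Common lower bounds of {Hail, Elm, Cedar}: Fern, Reed.
The greatest among these is Fern.

Fern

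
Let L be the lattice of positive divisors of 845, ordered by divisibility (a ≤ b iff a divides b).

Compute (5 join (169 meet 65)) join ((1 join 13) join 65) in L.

169 ∧ 65 = 13
5 ∨ 13 = 65
1 ∨ 13 = 13
13 ∨ 65 = 65
65 ∨ 65 = 65

65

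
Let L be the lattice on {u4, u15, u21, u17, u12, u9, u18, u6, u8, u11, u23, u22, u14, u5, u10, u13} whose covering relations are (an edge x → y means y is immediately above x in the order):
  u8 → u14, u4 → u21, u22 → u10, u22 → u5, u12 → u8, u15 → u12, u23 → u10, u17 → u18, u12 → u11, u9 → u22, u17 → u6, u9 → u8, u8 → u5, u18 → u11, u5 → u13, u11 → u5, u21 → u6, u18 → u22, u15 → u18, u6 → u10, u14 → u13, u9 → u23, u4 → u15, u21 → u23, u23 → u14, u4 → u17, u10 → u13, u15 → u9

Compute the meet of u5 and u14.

u8

Common lower bounds of {u5, u14}: u12, u15, u4, u8, u9.
The greatest among these is u8.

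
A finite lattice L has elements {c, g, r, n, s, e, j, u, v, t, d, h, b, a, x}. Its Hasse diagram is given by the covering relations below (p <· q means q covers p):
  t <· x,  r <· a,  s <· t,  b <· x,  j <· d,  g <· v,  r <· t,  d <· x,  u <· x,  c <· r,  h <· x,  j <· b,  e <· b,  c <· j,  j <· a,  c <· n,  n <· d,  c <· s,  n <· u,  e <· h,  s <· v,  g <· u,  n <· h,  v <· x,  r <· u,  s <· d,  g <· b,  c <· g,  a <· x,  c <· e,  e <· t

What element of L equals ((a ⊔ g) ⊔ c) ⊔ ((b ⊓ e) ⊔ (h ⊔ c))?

x

a ∨ g = x
x ∨ c = x
b ∧ e = e
h ∨ c = h
e ∨ h = h
x ∨ h = x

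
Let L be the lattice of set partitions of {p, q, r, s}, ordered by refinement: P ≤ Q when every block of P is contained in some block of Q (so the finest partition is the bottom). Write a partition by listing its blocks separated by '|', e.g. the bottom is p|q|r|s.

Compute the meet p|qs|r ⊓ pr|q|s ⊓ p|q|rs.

p|q|r|s

The meet (common refinement) of p|qs|r, pr|q|s, p|q|rs intersects blocks pairwise, giving p|q|r|s.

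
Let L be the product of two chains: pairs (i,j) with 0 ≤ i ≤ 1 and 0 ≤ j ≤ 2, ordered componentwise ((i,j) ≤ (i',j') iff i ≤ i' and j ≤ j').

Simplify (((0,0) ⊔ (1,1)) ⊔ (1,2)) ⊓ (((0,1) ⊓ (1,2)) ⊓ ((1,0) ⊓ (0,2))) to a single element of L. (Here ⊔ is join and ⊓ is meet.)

(0,0)

(0,0) ∨ (1,1) = (1,1)
(1,1) ∨ (1,2) = (1,2)
(0,1) ∧ (1,2) = (0,1)
(1,0) ∧ (0,2) = (0,0)
(0,1) ∧ (0,0) = (0,0)
(1,2) ∧ (0,0) = (0,0)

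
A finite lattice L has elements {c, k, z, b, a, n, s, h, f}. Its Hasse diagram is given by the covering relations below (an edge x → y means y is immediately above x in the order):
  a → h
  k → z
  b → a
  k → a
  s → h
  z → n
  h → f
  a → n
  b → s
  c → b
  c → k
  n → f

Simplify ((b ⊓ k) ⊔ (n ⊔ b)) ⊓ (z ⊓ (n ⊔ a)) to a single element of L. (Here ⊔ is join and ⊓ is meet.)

z

b ∧ k = c
n ∨ b = n
c ∨ n = n
n ∨ a = n
z ∧ n = z
n ∧ z = z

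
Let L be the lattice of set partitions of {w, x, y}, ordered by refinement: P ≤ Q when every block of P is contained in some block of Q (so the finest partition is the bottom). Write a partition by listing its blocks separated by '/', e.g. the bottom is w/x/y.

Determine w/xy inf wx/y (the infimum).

w/x/y

Common lower bounds of {w/xy, wx/y}: w/x/y.
The greatest among these is w/x/y.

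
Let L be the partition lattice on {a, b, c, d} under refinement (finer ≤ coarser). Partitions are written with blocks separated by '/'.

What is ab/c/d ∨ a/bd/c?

The join of ab/c/d and a/bd/c merges any blocks that overlap across the partitions, giving abd/c.

abd/c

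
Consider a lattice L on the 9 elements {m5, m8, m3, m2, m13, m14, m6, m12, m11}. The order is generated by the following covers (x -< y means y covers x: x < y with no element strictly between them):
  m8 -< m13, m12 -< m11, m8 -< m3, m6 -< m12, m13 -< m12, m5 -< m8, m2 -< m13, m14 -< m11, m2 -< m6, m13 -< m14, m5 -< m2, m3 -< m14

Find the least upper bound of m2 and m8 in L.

m13

Common upper bounds of {m2, m8}: m11, m12, m13, m14.
The least among these is m13.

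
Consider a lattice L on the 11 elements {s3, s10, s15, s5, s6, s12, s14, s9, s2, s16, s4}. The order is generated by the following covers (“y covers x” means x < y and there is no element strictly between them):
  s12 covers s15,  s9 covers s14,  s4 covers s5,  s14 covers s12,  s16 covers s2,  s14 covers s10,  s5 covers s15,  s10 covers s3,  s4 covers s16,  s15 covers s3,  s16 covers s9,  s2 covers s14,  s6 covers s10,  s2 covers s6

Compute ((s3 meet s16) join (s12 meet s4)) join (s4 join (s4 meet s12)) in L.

s4

s3 ∧ s16 = s3
s12 ∧ s4 = s12
s3 ∨ s12 = s12
s4 ∧ s12 = s12
s4 ∨ s12 = s4
s12 ∨ s4 = s4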